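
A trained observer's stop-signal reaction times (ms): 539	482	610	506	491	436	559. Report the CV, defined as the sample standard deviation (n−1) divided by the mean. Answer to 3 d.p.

0.110

n = 7, Σ = 3623, M = 517.5714
Σ(x−M)² = 19477.714; s = √(19477.714/6) = 56.9762
CV = 56.9762 / 517.5714 = 0.11008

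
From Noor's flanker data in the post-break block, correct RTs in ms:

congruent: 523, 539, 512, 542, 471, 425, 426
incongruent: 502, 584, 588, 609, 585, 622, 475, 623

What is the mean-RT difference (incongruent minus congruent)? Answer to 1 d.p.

82.4 ms

M(congruent) = 3438/7 = 491.143
M(incongruent) = 4588/8 = 573.500
Difference = 573.500 − 491.143 = 82.357 ms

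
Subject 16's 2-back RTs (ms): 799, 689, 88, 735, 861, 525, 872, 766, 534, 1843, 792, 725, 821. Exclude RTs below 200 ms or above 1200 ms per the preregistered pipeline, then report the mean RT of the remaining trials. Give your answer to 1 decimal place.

Excluded: 88, 1843
Retained (n=11): Σ = 8119
Mean = 8119/11 = 738.0909

738.1 ms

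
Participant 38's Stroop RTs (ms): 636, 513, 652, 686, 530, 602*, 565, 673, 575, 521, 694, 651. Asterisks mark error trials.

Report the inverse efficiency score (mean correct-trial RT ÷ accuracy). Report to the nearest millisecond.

Correct trials (n=11): 636, 513, 652, 686, 530, 565, 673, 575, 521, 694, 651
Mean correct RT = 6696/11 = 608.7273 ms
Proportion correct = 11/12
IES = 608.7273 / (11/12) = 664.066 ms

664 ms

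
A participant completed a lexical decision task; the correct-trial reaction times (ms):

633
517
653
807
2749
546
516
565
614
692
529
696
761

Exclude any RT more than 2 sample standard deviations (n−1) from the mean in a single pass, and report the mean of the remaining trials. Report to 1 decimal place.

n = 13, ΣRT = 10278, M = 790.615
Σ(x−M)² = 4259527.08; s = √(4259527.08/12) = 595.786
Cutoffs: 790.615 ± 2·595.786 → [-401.0, 1982.2]
Outside: 2749 → excluded.
Retained (n=12): Σ = 7529, mean = 7529/12 = 627.417

627.4 ms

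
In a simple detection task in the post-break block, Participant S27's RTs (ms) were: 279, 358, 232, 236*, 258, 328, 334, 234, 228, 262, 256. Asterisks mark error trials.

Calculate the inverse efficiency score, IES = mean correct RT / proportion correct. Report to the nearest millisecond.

Correct trials (n=10): 279, 358, 232, 258, 328, 334, 234, 228, 262, 256
Mean correct RT = 2769/10 = 276.9000 ms
Proportion correct = 10/11
IES = 276.9000 / (10/11) = 304.590 ms

305 ms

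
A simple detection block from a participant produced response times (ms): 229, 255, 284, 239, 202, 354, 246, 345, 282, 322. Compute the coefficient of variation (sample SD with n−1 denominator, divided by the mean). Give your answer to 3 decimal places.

0.185

n = 10, Σ = 2758, M = 275.8000
Σ(x−M)² = 23455.600; s = √(23455.600/9) = 51.0507
CV = 51.0507 / 275.8000 = 0.18510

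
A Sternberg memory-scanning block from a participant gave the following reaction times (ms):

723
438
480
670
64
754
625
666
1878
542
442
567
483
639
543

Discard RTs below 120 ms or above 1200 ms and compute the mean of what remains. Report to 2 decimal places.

Excluded: 64, 1878
Retained (n=13): Σ = 7572
Mean = 7572/13 = 582.4615

582.46 ms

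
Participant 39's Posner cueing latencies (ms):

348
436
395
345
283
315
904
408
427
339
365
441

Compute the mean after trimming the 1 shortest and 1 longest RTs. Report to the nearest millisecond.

382 ms

Sorted: 283, 315, 339, 345, 348, 365, 395, 408, 427, 436, 441, 904
Drop lowest 1 (283) and highest 1 (904)
Remaining (n=10): Σ = 3819, mean = 3819/10 = 381.900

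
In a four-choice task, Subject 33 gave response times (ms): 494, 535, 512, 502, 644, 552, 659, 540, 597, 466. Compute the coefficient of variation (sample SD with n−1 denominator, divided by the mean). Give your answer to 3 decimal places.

0.117

n = 10, Σ = 5501, M = 550.1000
Σ(x−M)² = 37194.900; s = √(37194.900/9) = 64.2866
CV = 64.2866 / 550.1000 = 0.11686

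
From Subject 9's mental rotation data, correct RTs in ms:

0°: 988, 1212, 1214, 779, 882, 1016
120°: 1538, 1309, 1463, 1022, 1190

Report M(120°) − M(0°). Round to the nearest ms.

M(0°) = 6091/6 = 1015.167
M(120°) = 6522/5 = 1304.400
Difference = 1304.400 − 1015.167 = 289.233 ms

289 ms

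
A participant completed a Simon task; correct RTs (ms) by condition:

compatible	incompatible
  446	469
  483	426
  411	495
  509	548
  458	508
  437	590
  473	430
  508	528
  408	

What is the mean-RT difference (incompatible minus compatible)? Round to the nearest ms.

40 ms

M(compatible) = 4133/9 = 459.222
M(incompatible) = 3994/8 = 499.250
Difference = 499.250 − 459.222 = 40.028 ms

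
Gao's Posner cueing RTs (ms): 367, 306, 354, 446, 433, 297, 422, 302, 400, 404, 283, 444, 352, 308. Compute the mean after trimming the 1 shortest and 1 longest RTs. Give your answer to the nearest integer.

366 ms

Sorted: 283, 297, 302, 306, 308, 352, 354, 367, 400, 404, 422, 433, 444, 446
Drop lowest 1 (283) and highest 1 (446)
Remaining (n=12): Σ = 4389, mean = 4389/12 = 365.750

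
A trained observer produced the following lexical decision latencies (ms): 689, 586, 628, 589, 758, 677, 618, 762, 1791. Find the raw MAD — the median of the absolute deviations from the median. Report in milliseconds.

81 ms

Sorted: 586, 589, 618, 628, 677, 689, 758, 762, 1791 → median = 677
|x − 677|: 12, 91, 49, 88, 81, 0, 59, 85, 1114
Sorted deviations: 0, 12, 49, 59, 81, 85, 88, 91, 1114 → MAD = 81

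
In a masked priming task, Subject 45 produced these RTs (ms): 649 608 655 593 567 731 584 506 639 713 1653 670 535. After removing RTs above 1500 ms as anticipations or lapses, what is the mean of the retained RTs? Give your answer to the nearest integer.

Excluded: 1653
Retained (n=12): Σ = 7450
Mean = 7450/12 = 620.8333

621 ms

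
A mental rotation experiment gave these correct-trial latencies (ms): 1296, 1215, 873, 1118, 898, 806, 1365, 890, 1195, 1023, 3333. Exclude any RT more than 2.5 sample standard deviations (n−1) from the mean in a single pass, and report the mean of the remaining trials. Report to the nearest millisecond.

1068 ms

n = 11, ΣRT = 14012, M = 1273.818
Σ(x−M)² = 5013961.64; s = √(5013961.64/10) = 708.093
Cutoffs: 1273.818 ± 2.5·708.093 → [-496.4, 3044.1]
Outside: 3333 → excluded.
Retained (n=10): Σ = 10679, mean = 10679/10 = 1067.900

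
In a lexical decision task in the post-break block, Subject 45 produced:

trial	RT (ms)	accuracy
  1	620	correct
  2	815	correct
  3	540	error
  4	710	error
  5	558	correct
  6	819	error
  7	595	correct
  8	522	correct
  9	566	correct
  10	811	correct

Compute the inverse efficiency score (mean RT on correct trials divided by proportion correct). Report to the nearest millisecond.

916 ms

Correct trials (n=7): 620, 815, 558, 595, 522, 566, 811
Mean correct RT = 4487/7 = 641.0000 ms
Proportion correct = 7/10
IES = 641.0000 / (7/10) = 915.714 ms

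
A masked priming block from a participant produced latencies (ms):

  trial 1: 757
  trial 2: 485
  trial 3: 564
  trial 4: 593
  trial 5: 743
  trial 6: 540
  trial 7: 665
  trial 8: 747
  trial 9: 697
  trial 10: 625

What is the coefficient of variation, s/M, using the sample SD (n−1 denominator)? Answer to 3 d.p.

n = 10, Σ = 6416, M = 641.6000
Σ(x−M)² = 81830.400; s = √(81830.400/9) = 95.3534
CV = 95.3534 / 641.6000 = 0.14862

0.149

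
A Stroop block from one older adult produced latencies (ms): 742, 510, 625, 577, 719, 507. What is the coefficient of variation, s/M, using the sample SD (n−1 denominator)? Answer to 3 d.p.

0.165

n = 6, Σ = 3680, M = 613.3333
Σ(x−M)² = 51161.333; s = √(51161.333/5) = 101.1547
CV = 101.1547 / 613.3333 = 0.16493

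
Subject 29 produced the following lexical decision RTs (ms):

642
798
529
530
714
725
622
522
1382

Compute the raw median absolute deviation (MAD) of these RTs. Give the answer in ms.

112 ms

Sorted: 522, 529, 530, 622, 642, 714, 725, 798, 1382 → median = 642
|x − 642|: 0, 156, 113, 112, 72, 83, 20, 120, 740
Sorted deviations: 0, 20, 72, 83, 112, 113, 120, 156, 740 → MAD = 112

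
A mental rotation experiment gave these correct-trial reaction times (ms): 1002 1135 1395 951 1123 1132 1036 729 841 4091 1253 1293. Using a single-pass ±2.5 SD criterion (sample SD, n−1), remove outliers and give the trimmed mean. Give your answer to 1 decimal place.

n = 12, ΣRT = 15981, M = 1331.750
Σ(x−M)² = 8692668.25; s = √(8692668.25/11) = 888.956
Cutoffs: 1331.750 ± 2.5·888.956 → [-890.6, 3554.1]
Outside: 4091 → excluded.
Retained (n=11): Σ = 11890, mean = 11890/11 = 1080.909

1080.9 ms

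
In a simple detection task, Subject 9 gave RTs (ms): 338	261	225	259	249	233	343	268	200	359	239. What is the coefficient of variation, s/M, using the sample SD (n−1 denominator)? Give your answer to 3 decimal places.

0.195

n = 11, Σ = 2974, M = 270.3636
Σ(x−M)² = 27774.545; s = √(27774.545/10) = 52.7016
CV = 52.7016 / 270.3636 = 0.19493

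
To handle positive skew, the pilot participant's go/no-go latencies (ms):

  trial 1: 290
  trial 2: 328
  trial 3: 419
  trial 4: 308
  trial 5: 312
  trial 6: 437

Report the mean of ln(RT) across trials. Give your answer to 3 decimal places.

5.842

ln(RT): 5.6699, 5.7930, 6.0379, 5.7301, 5.7430, 6.0799
Σ ln(RT) = 35.0538
Mean = 35.0538/6 = 5.84230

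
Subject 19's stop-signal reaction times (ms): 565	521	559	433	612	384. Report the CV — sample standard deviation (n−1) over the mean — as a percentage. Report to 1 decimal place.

17.0%

n = 6, Σ = 3074, M = 512.3333
Σ(x−M)² = 37723.333; s = √(37723.333/5) = 86.8600
CV = 86.8600 / 512.3333 = 0.16954 = 16.954%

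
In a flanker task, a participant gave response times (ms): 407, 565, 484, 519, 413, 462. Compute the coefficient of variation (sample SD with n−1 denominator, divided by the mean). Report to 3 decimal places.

0.129

n = 6, Σ = 2850, M = 475.0000
Σ(x−M)² = 18754.000; s = √(18754.000/5) = 61.2438
CV = 61.2438 / 475.0000 = 0.12893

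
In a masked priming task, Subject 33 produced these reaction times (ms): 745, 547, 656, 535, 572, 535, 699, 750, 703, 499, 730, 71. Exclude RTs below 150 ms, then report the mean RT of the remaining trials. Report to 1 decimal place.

633.7 ms

Excluded: 71
Retained (n=11): Σ = 6971
Mean = 6971/11 = 633.7273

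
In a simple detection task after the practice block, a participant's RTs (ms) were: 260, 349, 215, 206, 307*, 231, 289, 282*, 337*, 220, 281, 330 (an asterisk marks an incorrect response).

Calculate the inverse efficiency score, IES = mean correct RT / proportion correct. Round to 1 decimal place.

Correct trials (n=9): 260, 349, 215, 206, 231, 289, 220, 281, 330
Mean correct RT = 2381/9 = 264.5556 ms
Proportion correct = 9/12
IES = 264.5556 / (9/12) = 352.741 ms

352.7 ms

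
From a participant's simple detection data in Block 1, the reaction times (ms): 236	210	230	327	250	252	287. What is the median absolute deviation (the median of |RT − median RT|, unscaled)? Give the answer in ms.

20 ms

Sorted: 210, 230, 236, 250, 252, 287, 327 → median = 250
|x − 250|: 14, 40, 20, 77, 0, 2, 37
Sorted deviations: 0, 2, 14, 20, 37, 40, 77 → MAD = 20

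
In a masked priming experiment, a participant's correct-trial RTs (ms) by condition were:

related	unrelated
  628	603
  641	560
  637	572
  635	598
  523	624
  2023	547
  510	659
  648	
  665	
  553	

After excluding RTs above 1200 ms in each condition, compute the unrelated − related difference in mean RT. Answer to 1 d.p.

-9.7 ms

related: exclude 2023
M(related) = 5440/9 = 604.444
M(unrelated) = 4163/7 = 594.714
Difference = 594.714 − 604.444 = -9.730 ms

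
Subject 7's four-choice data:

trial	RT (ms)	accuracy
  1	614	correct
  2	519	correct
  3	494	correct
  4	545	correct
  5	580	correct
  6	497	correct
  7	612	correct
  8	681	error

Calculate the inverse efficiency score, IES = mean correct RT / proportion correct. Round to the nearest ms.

630 ms

Correct trials (n=7): 614, 519, 494, 545, 580, 497, 612
Mean correct RT = 3861/7 = 551.5714 ms
Proportion correct = 7/8
IES = 551.5714 / (7/8) = 630.367 ms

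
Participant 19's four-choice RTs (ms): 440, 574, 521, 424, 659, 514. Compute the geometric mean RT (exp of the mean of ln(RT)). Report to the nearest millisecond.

516 ms

ln(RT): 6.0868, 6.3526, 6.2558, 6.0497, 6.4907, 6.2422
Mean ln(RT) = 37.4778/6 = 6.24631
Geometric mean = exp(6.24631) = 516.10 ms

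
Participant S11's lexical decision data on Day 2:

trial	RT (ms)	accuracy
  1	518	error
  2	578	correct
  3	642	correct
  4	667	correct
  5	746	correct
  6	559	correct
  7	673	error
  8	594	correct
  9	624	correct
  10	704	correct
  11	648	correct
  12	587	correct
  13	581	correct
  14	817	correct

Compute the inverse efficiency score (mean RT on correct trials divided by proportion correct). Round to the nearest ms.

753 ms

Correct trials (n=12): 578, 642, 667, 746, 559, 594, 624, 704, 648, 587, 581, 817
Mean correct RT = 7747/12 = 645.5833 ms
Proportion correct = 12/14
IES = 645.5833 / (12/14) = 753.181 ms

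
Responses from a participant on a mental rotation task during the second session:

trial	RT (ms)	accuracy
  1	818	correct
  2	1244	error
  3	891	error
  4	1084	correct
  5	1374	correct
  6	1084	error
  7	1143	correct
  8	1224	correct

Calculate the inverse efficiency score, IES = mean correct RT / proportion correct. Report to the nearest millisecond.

1806 ms

Correct trials (n=5): 818, 1084, 1374, 1143, 1224
Mean correct RT = 5643/5 = 1128.6000 ms
Proportion correct = 5/8
IES = 1128.6000 / (5/8) = 1805.760 ms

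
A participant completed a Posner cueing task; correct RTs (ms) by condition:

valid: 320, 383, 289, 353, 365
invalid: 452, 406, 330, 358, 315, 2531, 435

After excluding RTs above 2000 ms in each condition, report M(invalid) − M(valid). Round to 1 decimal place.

invalid: exclude 2531
M(valid) = 1710/5 = 342.000
M(invalid) = 2296/6 = 382.667
Difference = 382.667 − 342.000 = 40.667 ms

40.7 ms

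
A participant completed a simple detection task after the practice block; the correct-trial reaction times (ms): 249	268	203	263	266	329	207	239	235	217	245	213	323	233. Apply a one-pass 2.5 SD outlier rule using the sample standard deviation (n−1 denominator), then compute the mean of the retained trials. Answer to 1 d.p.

249.3 ms

n = 14, ΣRT = 3490, M = 249.286
Σ(x−M)² = 19488.86; s = √(19488.86/13) = 38.719
Cutoffs: 249.286 ± 2.5·38.719 → [152.5, 346.1]
No RTs fall outside the cutoffs; all 14 retained. Mean = 3490/14 = 249.286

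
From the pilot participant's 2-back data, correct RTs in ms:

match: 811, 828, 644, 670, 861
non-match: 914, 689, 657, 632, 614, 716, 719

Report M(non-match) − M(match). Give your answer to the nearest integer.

M(match) = 3814/5 = 762.800
M(non-match) = 4941/7 = 705.857
Difference = 705.857 − 762.800 = -56.943 ms

-57 ms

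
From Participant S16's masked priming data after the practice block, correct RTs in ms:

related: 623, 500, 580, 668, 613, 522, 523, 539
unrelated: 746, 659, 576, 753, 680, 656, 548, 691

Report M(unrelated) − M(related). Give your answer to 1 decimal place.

92.6 ms

M(related) = 4568/8 = 571.000
M(unrelated) = 5309/8 = 663.625
Difference = 663.625 − 571.000 = 92.625 ms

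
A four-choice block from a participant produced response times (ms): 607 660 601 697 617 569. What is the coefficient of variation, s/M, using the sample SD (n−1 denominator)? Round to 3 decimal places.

n = 6, Σ = 3751, M = 625.1667
Σ(x−M)² = 10508.833; s = √(10508.833/5) = 45.8450
CV = 45.8450 / 625.1667 = 0.07333

0.073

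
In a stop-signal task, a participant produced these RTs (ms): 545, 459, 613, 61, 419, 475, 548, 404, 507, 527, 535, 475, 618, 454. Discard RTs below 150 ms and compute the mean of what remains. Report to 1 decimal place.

Excluded: 61
Retained (n=13): Σ = 6579
Mean = 6579/13 = 506.0769

506.1 ms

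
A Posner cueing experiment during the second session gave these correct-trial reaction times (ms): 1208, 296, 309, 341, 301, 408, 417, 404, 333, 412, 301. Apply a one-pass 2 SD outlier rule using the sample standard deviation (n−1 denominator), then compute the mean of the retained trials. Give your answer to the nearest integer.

352 ms

n = 11, ΣRT = 4730, M = 430.000
Σ(x−M)² = 690146.00; s = √(690146.00/10) = 262.706
Cutoffs: 430.000 ± 2·262.706 → [-95.4, 955.4]
Outside: 1208 → excluded.
Retained (n=10): Σ = 3522, mean = 3522/10 = 352.200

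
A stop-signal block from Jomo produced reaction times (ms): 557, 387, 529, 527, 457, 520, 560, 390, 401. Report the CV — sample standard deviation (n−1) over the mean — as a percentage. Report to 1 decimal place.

n = 9, Σ = 4328, M = 480.8889
Σ(x−M)² = 42050.889; s = √(42050.889/8) = 72.5008
CV = 72.5008 / 480.8889 = 0.15076 = 15.076%

15.1%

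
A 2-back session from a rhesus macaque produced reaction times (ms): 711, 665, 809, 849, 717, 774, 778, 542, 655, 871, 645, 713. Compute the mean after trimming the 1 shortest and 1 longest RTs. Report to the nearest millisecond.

Sorted: 542, 645, 655, 665, 711, 713, 717, 774, 778, 809, 849, 871
Drop lowest 1 (542) and highest 1 (871)
Remaining (n=10): Σ = 7316, mean = 7316/10 = 731.600

732 ms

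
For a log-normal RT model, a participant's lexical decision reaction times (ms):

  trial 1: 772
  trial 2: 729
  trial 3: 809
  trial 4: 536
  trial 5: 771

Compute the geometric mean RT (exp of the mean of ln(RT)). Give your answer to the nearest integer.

716 ms

ln(RT): 6.6490, 6.5917, 6.6958, 6.2841, 6.6477
Mean ln(RT) = 32.8683/5 = 6.57366
Geometric mean = exp(6.57366) = 715.98 ms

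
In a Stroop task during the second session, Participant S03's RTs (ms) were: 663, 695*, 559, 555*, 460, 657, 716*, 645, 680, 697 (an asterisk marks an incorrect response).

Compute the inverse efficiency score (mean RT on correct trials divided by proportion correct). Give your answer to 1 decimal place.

Correct trials (n=7): 663, 559, 460, 657, 645, 680, 697
Mean correct RT = 4361/7 = 623.0000 ms
Proportion correct = 7/10
IES = 623.0000 / (7/10) = 890.000 ms

890.0 ms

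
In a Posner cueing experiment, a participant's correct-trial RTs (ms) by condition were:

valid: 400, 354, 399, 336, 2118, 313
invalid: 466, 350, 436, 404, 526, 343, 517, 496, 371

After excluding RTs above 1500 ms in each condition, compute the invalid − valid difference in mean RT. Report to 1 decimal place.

73.9 ms

valid: exclude 2118
M(valid) = 1802/5 = 360.400
M(invalid) = 3909/9 = 434.333
Difference = 434.333 − 360.400 = 73.933 ms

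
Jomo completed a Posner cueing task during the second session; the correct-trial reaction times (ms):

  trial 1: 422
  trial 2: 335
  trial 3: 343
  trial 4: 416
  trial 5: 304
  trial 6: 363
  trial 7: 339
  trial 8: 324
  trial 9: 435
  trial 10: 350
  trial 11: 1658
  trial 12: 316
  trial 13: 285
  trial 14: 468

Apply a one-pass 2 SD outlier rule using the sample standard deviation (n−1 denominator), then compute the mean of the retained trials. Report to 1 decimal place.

n = 14, ΣRT = 6358, M = 454.143
Σ(x−M)² = 1598449.71; s = √(1598449.71/13) = 350.653
Cutoffs: 454.143 ± 2·350.653 → [-247.2, 1155.4]
Outside: 1658 → excluded.
Retained (n=13): Σ = 4700, mean = 4700/13 = 361.538

361.5 ms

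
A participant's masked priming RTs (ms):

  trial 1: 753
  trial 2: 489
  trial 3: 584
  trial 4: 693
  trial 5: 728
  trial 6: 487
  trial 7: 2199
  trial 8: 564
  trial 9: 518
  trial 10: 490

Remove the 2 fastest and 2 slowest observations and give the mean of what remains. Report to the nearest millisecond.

596 ms

Sorted: 487, 489, 490, 518, 564, 584, 693, 728, 753, 2199
Drop lowest 2 (487, 489) and highest 2 (753, 2199)
Remaining (n=6): Σ = 3577, mean = 3577/6 = 596.167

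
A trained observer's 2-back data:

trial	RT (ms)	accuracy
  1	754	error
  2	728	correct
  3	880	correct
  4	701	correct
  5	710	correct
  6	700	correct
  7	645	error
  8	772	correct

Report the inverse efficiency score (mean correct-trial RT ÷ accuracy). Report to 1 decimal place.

998.0 ms

Correct trials (n=6): 728, 880, 701, 710, 700, 772
Mean correct RT = 4491/6 = 748.5000 ms
Proportion correct = 6/8
IES = 748.5000 / (6/8) = 998.000 ms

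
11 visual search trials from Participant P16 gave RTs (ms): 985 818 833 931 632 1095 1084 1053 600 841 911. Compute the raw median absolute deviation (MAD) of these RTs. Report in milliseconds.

Sorted: 600, 632, 818, 833, 841, 911, 931, 985, 1053, 1084, 1095 → median = 911
|x − 911|: 74, 93, 78, 20, 279, 184, 173, 142, 311, 70, 0
Sorted deviations: 0, 20, 70, 74, 78, 93, 142, 173, 184, 279, 311 → MAD = 93

93 ms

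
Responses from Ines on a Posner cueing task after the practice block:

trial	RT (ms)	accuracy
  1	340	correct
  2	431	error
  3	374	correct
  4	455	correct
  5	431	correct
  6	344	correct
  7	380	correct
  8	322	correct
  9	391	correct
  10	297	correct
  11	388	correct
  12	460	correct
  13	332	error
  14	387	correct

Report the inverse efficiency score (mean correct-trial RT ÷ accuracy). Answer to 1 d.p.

444.2 ms

Correct trials (n=12): 340, 374, 455, 431, 344, 380, 322, 391, 297, 388, 460, 387
Mean correct RT = 4569/12 = 380.7500 ms
Proportion correct = 12/14
IES = 380.7500 / (12/14) = 444.208 ms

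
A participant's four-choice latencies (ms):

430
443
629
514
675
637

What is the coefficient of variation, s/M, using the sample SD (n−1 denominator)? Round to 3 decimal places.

n = 6, Σ = 3328, M = 554.6667
Σ(x−M)² = 56449.333; s = √(56449.333/5) = 106.2538
CV = 106.2538 / 554.6667 = 0.19156

0.192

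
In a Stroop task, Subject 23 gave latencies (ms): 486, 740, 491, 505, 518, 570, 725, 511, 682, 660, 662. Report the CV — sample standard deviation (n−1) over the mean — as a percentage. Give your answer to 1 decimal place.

16.7%

n = 11, Σ = 6550, M = 595.4545
Σ(x−M)² = 98612.727; s = √(98612.727/10) = 99.3039
CV = 99.3039 / 595.4545 = 0.16677 = 16.677%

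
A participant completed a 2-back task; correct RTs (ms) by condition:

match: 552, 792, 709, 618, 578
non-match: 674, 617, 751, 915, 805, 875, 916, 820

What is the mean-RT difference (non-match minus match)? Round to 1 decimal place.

146.8 ms

M(match) = 3249/5 = 649.800
M(non-match) = 6373/8 = 796.625
Difference = 796.625 − 649.800 = 146.825 ms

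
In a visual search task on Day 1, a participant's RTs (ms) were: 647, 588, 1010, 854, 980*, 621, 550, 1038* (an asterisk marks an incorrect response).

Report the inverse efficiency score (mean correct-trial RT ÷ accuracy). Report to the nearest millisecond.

949 ms

Correct trials (n=6): 647, 588, 1010, 854, 621, 550
Mean correct RT = 4270/6 = 711.6667 ms
Proportion correct = 6/8
IES = 711.6667 / (6/8) = 948.889 ms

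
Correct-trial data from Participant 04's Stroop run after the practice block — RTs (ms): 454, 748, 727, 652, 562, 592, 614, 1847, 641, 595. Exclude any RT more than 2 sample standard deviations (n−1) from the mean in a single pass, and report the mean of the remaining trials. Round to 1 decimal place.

620.6 ms

n = 10, ΣRT = 7432, M = 743.200
Σ(x−M)² = 1415409.60; s = √(1415409.60/9) = 396.570
Cutoffs: 743.200 ± 2·396.570 → [-49.9, 1536.3]
Outside: 1847 → excluded.
Retained (n=9): Σ = 5585, mean = 5585/9 = 620.556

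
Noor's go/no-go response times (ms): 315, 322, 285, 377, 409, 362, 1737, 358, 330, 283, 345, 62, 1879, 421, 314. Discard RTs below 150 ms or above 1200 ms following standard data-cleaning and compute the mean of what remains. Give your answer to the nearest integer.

343 ms

Excluded: 62, 1737, 1879
Retained (n=12): Σ = 4121
Mean = 4121/12 = 343.4167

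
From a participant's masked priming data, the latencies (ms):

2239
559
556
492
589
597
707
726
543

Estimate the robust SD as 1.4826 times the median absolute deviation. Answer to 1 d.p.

Sorted: 492, 543, 556, 559, 589, 597, 707, 726, 2239 → median = 589
|x − 589| sorted: 0, 8, 30, 33, 46, 97, 118, 137, 1650 → MAD = 46
Robust SD ≈ 1.4826 × 46 = 68.200

68.2 ms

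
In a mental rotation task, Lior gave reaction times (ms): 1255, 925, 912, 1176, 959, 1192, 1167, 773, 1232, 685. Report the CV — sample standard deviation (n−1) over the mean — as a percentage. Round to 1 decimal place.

n = 10, Σ = 10276, M = 1027.6000
Σ(x−M)² = 372764.400; s = √(372764.400/9) = 203.5148
CV = 203.5148 / 1027.6000 = 0.19805 = 19.805%

19.8%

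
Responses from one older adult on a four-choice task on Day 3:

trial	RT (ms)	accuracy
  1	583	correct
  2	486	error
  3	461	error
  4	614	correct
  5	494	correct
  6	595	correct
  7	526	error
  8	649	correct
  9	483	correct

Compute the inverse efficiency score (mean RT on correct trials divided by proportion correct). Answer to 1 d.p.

Correct trials (n=6): 583, 614, 494, 595, 649, 483
Mean correct RT = 3418/6 = 569.6667 ms
Proportion correct = 6/9
IES = 569.6667 / (6/9) = 854.500 ms

854.5 ms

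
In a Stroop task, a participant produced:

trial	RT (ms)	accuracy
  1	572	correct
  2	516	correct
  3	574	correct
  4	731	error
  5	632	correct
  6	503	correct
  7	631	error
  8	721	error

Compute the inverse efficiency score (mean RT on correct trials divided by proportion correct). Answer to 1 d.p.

Correct trials (n=5): 572, 516, 574, 632, 503
Mean correct RT = 2797/5 = 559.4000 ms
Proportion correct = 5/8
IES = 559.4000 / (5/8) = 895.040 ms

895.0 ms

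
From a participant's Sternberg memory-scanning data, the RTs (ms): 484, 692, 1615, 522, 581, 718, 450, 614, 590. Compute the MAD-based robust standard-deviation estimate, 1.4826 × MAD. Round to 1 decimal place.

Sorted: 450, 484, 522, 581, 590, 614, 692, 718, 1615 → median = 590
|x − 590| sorted: 0, 9, 24, 68, 102, 106, 128, 140, 1025 → MAD = 102
Robust SD ≈ 1.4826 × 102 = 151.225

151.2 ms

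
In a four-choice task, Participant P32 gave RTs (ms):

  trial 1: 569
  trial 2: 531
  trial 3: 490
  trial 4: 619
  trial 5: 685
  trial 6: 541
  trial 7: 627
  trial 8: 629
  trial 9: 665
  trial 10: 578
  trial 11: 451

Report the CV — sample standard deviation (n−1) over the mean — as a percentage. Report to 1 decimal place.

12.6%

n = 11, Σ = 6385, M = 580.4545
Σ(x−M)² = 53166.727; s = √(53166.727/10) = 72.9155
CV = 72.9155 / 580.4545 = 0.12562 = 12.562%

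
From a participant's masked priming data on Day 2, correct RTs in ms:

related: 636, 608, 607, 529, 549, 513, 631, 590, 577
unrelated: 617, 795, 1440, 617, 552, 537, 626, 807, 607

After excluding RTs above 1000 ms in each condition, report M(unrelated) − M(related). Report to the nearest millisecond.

unrelated: exclude 1440
M(related) = 5240/9 = 582.222
M(unrelated) = 5158/8 = 644.750
Difference = 644.750 − 582.222 = 62.528 ms

63 ms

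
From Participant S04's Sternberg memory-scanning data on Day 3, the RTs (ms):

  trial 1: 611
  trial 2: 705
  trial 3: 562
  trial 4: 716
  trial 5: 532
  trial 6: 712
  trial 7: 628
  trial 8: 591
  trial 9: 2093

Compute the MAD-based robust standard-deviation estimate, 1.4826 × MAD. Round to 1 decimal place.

Sorted: 532, 562, 591, 611, 628, 705, 712, 716, 2093 → median = 628
|x − 628| sorted: 0, 17, 37, 66, 77, 84, 88, 96, 1465 → MAD = 77
Robust SD ≈ 1.4826 × 77 = 114.160

114.2 ms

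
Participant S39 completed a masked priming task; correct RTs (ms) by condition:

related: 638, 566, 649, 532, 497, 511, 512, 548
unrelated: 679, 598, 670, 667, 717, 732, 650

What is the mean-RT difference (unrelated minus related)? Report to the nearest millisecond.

117 ms

M(related) = 4453/8 = 556.625
M(unrelated) = 4713/7 = 673.286
Difference = 673.286 − 556.625 = 116.661 ms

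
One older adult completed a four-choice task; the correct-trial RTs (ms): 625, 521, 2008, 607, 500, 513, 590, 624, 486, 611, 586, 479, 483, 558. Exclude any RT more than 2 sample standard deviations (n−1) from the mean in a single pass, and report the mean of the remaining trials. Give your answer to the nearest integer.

n = 14, ΣRT = 9191, M = 656.500
Σ(x−M)² = 2006339.50; s = √(2006339.50/13) = 392.853
Cutoffs: 656.500 ± 2·392.853 → [-129.2, 1442.2]
Outside: 2008 → excluded.
Retained (n=13): Σ = 7183, mean = 7183/13 = 552.538

553 ms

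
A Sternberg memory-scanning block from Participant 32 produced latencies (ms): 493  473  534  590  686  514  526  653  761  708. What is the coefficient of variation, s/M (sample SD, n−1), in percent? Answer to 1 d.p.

n = 10, Σ = 5938, M = 593.8000
Σ(x−M)² = 92311.600; s = √(92311.600/9) = 101.2761
CV = 101.2761 / 593.8000 = 0.17056 = 17.056%

17.1%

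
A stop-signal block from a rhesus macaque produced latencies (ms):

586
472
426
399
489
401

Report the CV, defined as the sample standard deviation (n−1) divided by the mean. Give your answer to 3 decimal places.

n = 6, Σ = 2773, M = 462.1667
Σ(x−M)² = 25190.833; s = √(25190.833/5) = 70.9800
CV = 70.9800 / 462.1667 = 0.15358

0.154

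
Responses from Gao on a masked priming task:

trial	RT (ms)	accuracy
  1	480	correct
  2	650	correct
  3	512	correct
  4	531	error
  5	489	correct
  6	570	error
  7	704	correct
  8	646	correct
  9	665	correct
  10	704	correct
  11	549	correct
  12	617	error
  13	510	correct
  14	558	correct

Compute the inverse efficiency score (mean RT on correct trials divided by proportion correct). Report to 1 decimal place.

748.2 ms

Correct trials (n=11): 480, 650, 512, 489, 704, 646, 665, 704, 549, 510, 558
Mean correct RT = 6467/11 = 587.9091 ms
Proportion correct = 11/14
IES = 587.9091 / (11/14) = 748.248 ms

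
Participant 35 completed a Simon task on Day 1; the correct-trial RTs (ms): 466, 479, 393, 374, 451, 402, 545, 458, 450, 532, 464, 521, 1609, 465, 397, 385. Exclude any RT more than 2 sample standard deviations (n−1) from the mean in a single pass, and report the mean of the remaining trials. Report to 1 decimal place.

n = 16, ΣRT = 8391, M = 524.438
Σ(x−M)² = 1295361.94; s = √(1295361.94/15) = 293.866
Cutoffs: 524.438 ± 2·293.866 → [-63.3, 1112.2]
Outside: 1609 → excluded.
Retained (n=15): Σ = 6782, mean = 6782/15 = 452.133

452.1 ms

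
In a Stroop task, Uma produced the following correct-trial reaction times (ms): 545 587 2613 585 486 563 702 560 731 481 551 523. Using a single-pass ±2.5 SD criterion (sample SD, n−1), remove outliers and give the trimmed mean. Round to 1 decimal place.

574.0 ms

n = 12, ΣRT = 8927, M = 743.917
Σ(x−M)² = 3873064.92; s = √(3873064.92/11) = 593.377
Cutoffs: 743.917 ± 2.5·593.377 → [-739.5, 2227.4]
Outside: 2613 → excluded.
Retained (n=11): Σ = 6314, mean = 6314/11 = 574.000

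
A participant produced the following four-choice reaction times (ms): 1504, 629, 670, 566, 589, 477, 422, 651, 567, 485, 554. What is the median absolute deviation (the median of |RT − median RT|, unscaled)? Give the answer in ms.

82 ms

Sorted: 422, 477, 485, 554, 566, 567, 589, 629, 651, 670, 1504 → median = 567
|x − 567|: 937, 62, 103, 1, 22, 90, 145, 84, 0, 82, 13
Sorted deviations: 0, 1, 13, 22, 62, 82, 84, 90, 103, 145, 937 → MAD = 82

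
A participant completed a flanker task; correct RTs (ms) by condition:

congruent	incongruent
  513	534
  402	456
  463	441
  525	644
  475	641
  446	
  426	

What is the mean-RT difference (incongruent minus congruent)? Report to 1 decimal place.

78.9 ms

M(congruent) = 3250/7 = 464.286
M(incongruent) = 2716/5 = 543.200
Difference = 543.200 − 464.286 = 78.914 ms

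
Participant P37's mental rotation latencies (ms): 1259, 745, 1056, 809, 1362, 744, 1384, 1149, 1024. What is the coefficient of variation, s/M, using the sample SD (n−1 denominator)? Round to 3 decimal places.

n = 9, Σ = 9532, M = 1059.1111
Σ(x−M)² = 507088.889; s = √(507088.889/8) = 251.7660
CV = 251.7660 / 1059.1111 = 0.23771

0.238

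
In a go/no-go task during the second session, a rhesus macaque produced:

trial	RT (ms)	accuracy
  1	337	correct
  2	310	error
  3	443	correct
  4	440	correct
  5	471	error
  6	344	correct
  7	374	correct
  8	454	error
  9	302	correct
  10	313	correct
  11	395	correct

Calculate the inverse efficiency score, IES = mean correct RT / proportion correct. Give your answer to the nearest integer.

507 ms

Correct trials (n=8): 337, 443, 440, 344, 374, 302, 313, 395
Mean correct RT = 2948/8 = 368.5000 ms
Proportion correct = 8/11
IES = 368.5000 / (8/11) = 506.688 ms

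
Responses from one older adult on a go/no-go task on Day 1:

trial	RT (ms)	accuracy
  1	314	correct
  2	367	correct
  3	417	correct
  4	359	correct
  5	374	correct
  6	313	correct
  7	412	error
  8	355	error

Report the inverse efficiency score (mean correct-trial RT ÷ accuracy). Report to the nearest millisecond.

476 ms

Correct trials (n=6): 314, 367, 417, 359, 374, 313
Mean correct RT = 2144/6 = 357.3333 ms
Proportion correct = 6/8
IES = 357.3333 / (6/8) = 476.444 ms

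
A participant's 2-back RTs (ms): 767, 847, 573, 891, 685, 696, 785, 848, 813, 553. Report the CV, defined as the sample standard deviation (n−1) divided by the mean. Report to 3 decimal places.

0.156

n = 10, Σ = 7458, M = 745.8000
Σ(x−M)² = 121479.600; s = √(121479.600/9) = 116.1797
CV = 116.1797 / 745.8000 = 0.15578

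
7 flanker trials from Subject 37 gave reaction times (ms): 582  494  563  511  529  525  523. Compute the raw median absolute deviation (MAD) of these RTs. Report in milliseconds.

14 ms

Sorted: 494, 511, 523, 525, 529, 563, 582 → median = 525
|x − 525|: 57, 31, 38, 14, 4, 0, 2
Sorted deviations: 0, 2, 4, 14, 31, 38, 57 → MAD = 14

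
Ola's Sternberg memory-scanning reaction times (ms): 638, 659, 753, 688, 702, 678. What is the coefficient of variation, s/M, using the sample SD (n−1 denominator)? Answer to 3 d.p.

0.058

n = 6, Σ = 4118, M = 686.3333
Σ(x−M)² = 7845.333; s = √(7845.333/5) = 39.6114
CV = 39.6114 / 686.3333 = 0.05771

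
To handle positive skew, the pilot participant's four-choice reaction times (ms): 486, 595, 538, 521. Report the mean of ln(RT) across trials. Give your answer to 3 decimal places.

ln(RT): 6.1862, 6.3886, 6.2879, 6.2558
Σ ln(RT) = 25.1184
Mean = 25.1184/4 = 6.27959

6.280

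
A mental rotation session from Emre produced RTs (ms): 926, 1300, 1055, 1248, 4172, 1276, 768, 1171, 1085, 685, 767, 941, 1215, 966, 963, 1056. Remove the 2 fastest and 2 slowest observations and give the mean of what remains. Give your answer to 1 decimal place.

Sorted: 685, 767, 768, 926, 941, 963, 966, 1055, 1056, 1085, 1171, 1215, 1248, 1276, 1300, 4172
Drop lowest 2 (685, 767) and highest 2 (1300, 4172)
Remaining (n=12): Σ = 12670, mean = 12670/12 = 1055.833

1055.8 ms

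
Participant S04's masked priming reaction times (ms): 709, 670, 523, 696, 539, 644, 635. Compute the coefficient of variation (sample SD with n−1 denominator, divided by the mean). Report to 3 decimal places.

n = 7, Σ = 4416, M = 630.8571
Σ(x−M)² = 32142.857; s = √(32142.857/6) = 73.1925
CV = 73.1925 / 630.8571 = 0.11602

0.116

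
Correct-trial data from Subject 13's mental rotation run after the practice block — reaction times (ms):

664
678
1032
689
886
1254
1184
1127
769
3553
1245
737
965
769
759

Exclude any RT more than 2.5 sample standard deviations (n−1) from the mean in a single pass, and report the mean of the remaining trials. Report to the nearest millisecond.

n = 15, ΣRT = 16311, M = 1087.400
Σ(x−M)² = 7140271.60; s = √(7140271.60/14) = 714.156
Cutoffs: 1087.400 ± 2.5·714.156 → [-698.0, 2872.8]
Outside: 3553 → excluded.
Retained (n=14): Σ = 12758, mean = 12758/14 = 911.286

911 ms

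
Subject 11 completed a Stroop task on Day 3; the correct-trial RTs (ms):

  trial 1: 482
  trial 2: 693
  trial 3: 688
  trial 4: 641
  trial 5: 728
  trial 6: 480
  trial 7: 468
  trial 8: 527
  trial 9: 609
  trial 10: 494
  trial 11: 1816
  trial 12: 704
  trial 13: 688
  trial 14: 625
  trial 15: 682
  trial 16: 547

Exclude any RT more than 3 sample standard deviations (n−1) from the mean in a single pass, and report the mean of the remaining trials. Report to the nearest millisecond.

604 ms

n = 16, ΣRT = 10872, M = 679.500
Σ(x−M)² = 1503102.00; s = √(1503102.00/15) = 316.555
Cutoffs: 679.500 ± 3·316.555 → [-270.2, 1629.2]
Outside: 1816 → excluded.
Retained (n=15): Σ = 9056, mean = 9056/15 = 603.733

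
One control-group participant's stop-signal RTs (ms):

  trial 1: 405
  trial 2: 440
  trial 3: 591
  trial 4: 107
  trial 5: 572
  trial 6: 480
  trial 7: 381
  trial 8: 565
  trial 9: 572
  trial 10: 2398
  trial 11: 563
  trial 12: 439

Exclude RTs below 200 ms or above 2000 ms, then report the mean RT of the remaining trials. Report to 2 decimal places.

500.80 ms

Excluded: 107, 2398
Retained (n=10): Σ = 5008
Mean = 5008/10 = 500.8000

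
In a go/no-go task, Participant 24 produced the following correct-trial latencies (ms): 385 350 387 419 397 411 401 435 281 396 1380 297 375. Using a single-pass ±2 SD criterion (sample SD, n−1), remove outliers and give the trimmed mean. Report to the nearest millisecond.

378 ms

n = 13, ΣRT = 5914, M = 454.923
Σ(x−M)² = 951206.92; s = √(951206.92/12) = 281.544
Cutoffs: 454.923 ± 2·281.544 → [-108.2, 1018.0]
Outside: 1380 → excluded.
Retained (n=12): Σ = 4534, mean = 4534/12 = 377.833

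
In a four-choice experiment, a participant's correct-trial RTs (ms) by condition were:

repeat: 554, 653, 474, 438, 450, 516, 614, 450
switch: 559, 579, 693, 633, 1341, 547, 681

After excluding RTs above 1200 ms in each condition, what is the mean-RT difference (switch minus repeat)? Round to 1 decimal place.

switch: exclude 1341
M(repeat) = 4149/8 = 518.625
M(switch) = 3692/6 = 615.333
Difference = 615.333 − 518.625 = 96.708 ms

96.7 ms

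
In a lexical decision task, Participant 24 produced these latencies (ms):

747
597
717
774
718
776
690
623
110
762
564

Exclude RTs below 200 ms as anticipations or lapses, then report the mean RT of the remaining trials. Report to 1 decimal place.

Excluded: 110
Retained (n=10): Σ = 6968
Mean = 6968/10 = 696.8000

696.8 ms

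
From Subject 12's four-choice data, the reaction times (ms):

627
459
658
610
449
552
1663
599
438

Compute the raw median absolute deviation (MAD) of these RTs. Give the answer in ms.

Sorted: 438, 449, 459, 552, 599, 610, 627, 658, 1663 → median = 599
|x − 599|: 28, 140, 59, 11, 150, 47, 1064, 0, 161
Sorted deviations: 0, 11, 28, 47, 59, 140, 150, 161, 1064 → MAD = 59

59 ms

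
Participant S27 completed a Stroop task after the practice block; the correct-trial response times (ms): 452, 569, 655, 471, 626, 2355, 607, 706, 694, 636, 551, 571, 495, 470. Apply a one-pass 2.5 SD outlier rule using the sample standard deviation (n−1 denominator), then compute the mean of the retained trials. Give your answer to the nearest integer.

n = 14, ΣRT = 9858, M = 704.143
Σ(x−M)² = 3023975.71; s = √(3023975.71/13) = 482.300
Cutoffs: 704.143 ± 2.5·482.300 → [-501.6, 1909.9]
Outside: 2355 → excluded.
Retained (n=13): Σ = 7503, mean = 7503/13 = 577.154

577 ms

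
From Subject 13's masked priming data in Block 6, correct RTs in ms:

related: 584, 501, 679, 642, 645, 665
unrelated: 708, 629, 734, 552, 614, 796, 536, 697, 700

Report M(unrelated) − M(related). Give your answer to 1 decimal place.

43.6 ms

M(related) = 3716/6 = 619.333
M(unrelated) = 5966/9 = 662.889
Difference = 662.889 − 619.333 = 43.556 ms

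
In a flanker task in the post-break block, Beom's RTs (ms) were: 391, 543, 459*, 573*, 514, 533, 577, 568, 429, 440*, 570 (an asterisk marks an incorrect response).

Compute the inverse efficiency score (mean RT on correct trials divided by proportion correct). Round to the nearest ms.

709 ms

Correct trials (n=8): 391, 543, 514, 533, 577, 568, 429, 570
Mean correct RT = 4125/8 = 515.6250 ms
Proportion correct = 8/11
IES = 515.6250 / (8/11) = 708.984 ms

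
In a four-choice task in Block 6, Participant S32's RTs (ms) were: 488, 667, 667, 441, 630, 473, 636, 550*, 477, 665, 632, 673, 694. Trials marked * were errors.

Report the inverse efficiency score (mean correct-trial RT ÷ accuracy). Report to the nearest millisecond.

Correct trials (n=12): 488, 667, 667, 441, 630, 473, 636, 477, 665, 632, 673, 694
Mean correct RT = 7143/12 = 595.2500 ms
Proportion correct = 12/13
IES = 595.2500 / (12/13) = 644.854 ms

645 ms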